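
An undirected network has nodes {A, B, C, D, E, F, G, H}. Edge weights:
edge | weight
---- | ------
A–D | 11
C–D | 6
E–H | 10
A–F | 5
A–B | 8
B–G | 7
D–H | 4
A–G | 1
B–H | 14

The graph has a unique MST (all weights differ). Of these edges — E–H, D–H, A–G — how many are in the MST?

Sort edges by weight, then run Kruskal:
A–G (1): add — endpoints in different components.
D–H (4): add — endpoints in different components.
A–F (5): add — endpoints in different components.
C–D (6): add — endpoints in different components.
B–G (7): add — endpoints in different components.
A–B (8): skip — A and B already connected.
E–H (10): add — endpoints in different components.
A–D (11): add — endpoints in different components.
MST edge set: {A–G, D–H, A–F, C–D, B–G, E–H, A–D}.
Of the listed edges, {E–H, D–H, A–G} are in the MST → 3.

3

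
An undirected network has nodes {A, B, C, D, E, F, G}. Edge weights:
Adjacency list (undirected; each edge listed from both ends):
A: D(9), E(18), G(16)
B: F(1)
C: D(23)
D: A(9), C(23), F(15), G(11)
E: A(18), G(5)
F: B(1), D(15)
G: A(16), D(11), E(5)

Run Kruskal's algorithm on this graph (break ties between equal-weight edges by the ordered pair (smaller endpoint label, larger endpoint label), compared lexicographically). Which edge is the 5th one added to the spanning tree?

Sort edges by weight, then run Kruskal:
B—F (1): add. Components now {A} {B,F} {C} {D} {E} {G}
E—G (5): add. Components now {A} {B,F} {C} {D} {E,G}
A—D (9): add. Components now {A,D} {B,F} {C} {E,G}
D—G (11): add. Components now {A,D,E,G} {B,F} {C}
D—F (15): add. Components now {A,B,D,E,F,G} {C}
A—G (16): skip — A and G already connected.
A—E (18): skip — A and E already connected.
C—D (23): add. Components now {A,B,C,D,E,F,G}
The 5th edge added is D—F.

D-F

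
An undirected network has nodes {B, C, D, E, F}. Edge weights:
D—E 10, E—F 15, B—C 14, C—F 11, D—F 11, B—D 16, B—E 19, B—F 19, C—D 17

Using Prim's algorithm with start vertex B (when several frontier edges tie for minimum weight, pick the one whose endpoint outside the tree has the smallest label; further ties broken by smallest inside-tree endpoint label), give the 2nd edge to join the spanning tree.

C-F

Grow the tree from B using Prim:
Step 1: cheapest edge leaving the tree is B—C (14); add C.
Step 2: cheapest edge leaving the tree is C—F (11); add F.
Step 3: cheapest edge leaving the tree is D—F (11); add D.
Step 4: cheapest edge leaving the tree is D—E (10); add E.
The 2nd edge added is C—F.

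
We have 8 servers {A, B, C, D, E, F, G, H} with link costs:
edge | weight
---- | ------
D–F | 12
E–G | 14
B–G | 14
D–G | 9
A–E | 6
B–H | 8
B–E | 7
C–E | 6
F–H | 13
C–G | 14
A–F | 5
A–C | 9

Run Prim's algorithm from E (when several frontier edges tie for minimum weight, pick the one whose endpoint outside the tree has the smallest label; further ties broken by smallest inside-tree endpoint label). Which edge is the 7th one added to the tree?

D-G

Prim, starting at E.
Step 1: frontier [A–E 6, C–E 6, B–E 7, E–G 14] → take A–E (6); add A.
Step 2: frontier [A–F 5, A–C 9, C–E 6, B–E 7, E–G 14] → take A–F (5); add F.
Step 3: frontier [A–C 9, C–E 6, B–E 7, E–G 14, D–F 12, F–H 13] → take C–E (6); add C.
Step 4: frontier [C–G 14, B–E 7, E–G 14, D–F 12, F–H 13] → take B–E (7); add B.
Step 5: frontier [B–H 8, B–G 14, C–G 14, E–G 14, D–F 12, F–H 13] → take B–H (8); add H.
Step 6: frontier [B–G 14, C–G 14, E–G 14, D–F 12] → take D–F (12); add D.
Step 7: frontier [B–G 14, C–G 14, D–G 9, E–G 14] → take D–G (9); add G.
The 7th edge added is D–G.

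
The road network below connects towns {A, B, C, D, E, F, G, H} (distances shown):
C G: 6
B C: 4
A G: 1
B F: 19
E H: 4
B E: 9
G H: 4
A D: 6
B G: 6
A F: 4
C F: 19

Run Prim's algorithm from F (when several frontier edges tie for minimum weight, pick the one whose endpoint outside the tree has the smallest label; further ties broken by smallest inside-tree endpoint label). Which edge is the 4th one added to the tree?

Grow the tree from F using Prim:
Step 1: cheapest edge leaving the tree is A F (4); add A.
Step 2: cheapest edge leaving the tree is A G (1); add G.
Step 3: cheapest edge leaving the tree is G H (4); add H.
Step 4: cheapest edge leaving the tree is E H (4); add E.
Step 5: cheapest edge leaving the tree is B G (6); add B.
Step 6: cheapest edge leaving the tree is B C (4); add C.
Step 7: cheapest edge leaving the tree is A D (6); add D.
The 4th edge added is E H.

E-H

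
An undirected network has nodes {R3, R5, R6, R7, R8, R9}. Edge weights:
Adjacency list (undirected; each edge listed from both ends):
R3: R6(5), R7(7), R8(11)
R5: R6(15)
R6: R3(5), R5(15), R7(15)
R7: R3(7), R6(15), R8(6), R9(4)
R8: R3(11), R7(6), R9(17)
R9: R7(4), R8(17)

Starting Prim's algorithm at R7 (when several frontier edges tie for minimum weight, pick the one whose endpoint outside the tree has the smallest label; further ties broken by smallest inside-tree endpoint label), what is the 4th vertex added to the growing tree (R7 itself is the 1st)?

R3

Prim's algorithm from R7:
Step 1: frontier [R7—R9 4, R7—R8 6, R3—R7 7, R6—R7 15] → take R7—R9 (4); add R9.
Step 2: frontier [R7—R8 6, R3—R7 7, R6—R7 15, R8—R9 17] → take R7—R8 (6); add R8.
Step 3: frontier [R3—R7 7, R6—R7 15, R3—R8 11] → take R3—R7 (7); add R3.
Step 4: frontier [R3—R6 5, R6—R7 15] → take R3—R6 (5); add R6.
Step 5: frontier [R5—R6 15] → take R5—R6 (15); add R5.
Vertex order: R7, R9, R8, R3, R6, R5. The 4th vertex is R3.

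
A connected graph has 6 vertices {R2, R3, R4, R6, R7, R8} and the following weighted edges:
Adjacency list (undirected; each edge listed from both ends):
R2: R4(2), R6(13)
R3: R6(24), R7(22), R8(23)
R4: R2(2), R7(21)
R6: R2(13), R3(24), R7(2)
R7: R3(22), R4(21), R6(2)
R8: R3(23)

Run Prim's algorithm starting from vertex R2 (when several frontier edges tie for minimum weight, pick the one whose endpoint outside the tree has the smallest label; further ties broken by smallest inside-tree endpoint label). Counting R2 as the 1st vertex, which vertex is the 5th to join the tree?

Prim, starting at R2.
Step 1: cheapest edge leaving the tree is R2 R4 (2); add R4.
Step 2: cheapest edge leaving the tree is R2 R6 (13); add R6.
Step 3: cheapest edge leaving the tree is R6 R7 (2); add R7.
Step 4: cheapest edge leaving the tree is R3 R7 (22); add R3.
Step 5: cheapest edge leaving the tree is R3 R8 (23); add R8.
Vertex order: R2, R4, R6, R7, R3, R8. The 5th vertex is R3.

R3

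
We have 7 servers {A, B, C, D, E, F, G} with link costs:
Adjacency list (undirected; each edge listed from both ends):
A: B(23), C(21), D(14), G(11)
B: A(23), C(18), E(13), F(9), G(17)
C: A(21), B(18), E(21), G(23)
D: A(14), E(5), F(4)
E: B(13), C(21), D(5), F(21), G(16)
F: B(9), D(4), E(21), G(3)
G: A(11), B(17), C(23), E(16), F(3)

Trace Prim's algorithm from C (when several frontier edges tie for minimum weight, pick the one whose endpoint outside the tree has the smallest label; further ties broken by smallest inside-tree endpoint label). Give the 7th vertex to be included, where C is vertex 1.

Prim's algorithm from C:
Step 1: cheapest edge leaving the tree is B C (18); add B.
Step 2: cheapest edge leaving the tree is B F (9); add F.
Step 3: cheapest edge leaving the tree is F G (3); add G.
Step 4: cheapest edge leaving the tree is D F (4); add D.
Step 5: cheapest edge leaving the tree is D E (5); add E.
Step 6: cheapest edge leaving the tree is A G (11); add A.
Vertex order: C, B, F, G, D, E, A. The 7th vertex is A.

A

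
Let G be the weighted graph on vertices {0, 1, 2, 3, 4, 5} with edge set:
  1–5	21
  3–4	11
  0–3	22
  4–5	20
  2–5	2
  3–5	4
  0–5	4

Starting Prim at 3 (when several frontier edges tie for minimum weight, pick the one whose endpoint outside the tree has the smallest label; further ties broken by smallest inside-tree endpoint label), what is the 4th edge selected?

Prim's algorithm from 3:
Step 1: cheapest edge leaving the tree is 3–5 (4); add 5.
Step 2: cheapest edge leaving the tree is 2–5 (2); add 2.
Step 3: cheapest edge leaving the tree is 0–5 (4); add 0.
Step 4: cheapest edge leaving the tree is 3–4 (11); add 4.
Step 5: cheapest edge leaving the tree is 1–5 (21); add 1.
The 4th edge added is 3–4.

3-4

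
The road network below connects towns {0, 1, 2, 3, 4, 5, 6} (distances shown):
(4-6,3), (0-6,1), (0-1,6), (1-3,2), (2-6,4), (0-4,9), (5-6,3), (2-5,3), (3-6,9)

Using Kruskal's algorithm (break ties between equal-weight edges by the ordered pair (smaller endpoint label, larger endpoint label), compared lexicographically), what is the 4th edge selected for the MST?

Sort edges by weight, then run Kruskal:
0-6 (1): add. Components now {0,6} {1} {2} {3} {4} {5}
1-3 (2): add. Components now {0,6} {1,3} {2} {4} {5}
2-5 (3): add. Components now {0,6} {1,3} {2,5} {4}
4-6 (3): add. Components now {0,4,6} {1,3} {2,5}
5-6 (3): add. Components now {0,2,4,5,6} {1,3}
2-6 (4): skip — 2 and 6 already connected.
0-1 (6): add. Components now {0,1,2,3,4,5,6}
The 4th edge added is 4-6.

4-6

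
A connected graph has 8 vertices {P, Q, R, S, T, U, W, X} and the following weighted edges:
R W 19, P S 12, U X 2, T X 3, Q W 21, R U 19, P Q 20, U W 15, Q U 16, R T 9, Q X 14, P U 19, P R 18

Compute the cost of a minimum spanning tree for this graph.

Grow the tree from W using Prim:
Step 1: cheapest edge leaving the tree is U W (15); add U.
Step 2: cheapest edge leaving the tree is U X (2); add X.
Step 3: cheapest edge leaving the tree is T X (3); add T.
Step 4: cheapest edge leaving the tree is R T (9); add R.
Step 5: cheapest edge leaving the tree is Q X (14); add Q.
Step 6: cheapest edge leaving the tree is P R (18); add P.
Step 7: cheapest edge leaving the tree is P S (12); add S.
MST edges: U W, U X, T X, R T, Q X, P R, P S; total weight 15+2+3+9+14+18+12 = 73.

73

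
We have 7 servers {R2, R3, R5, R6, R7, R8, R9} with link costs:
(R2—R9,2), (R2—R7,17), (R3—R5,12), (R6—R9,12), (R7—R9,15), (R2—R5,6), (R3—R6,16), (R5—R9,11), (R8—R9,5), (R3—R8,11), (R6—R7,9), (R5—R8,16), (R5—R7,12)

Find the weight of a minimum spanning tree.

45

Kruskal: consider edges lightest-first.
R2—R9 (2): add — endpoints in different components.
R8—R9 (5): add — endpoints in different components.
R2—R5 (6): add — endpoints in different components.
R6—R7 (9): add — endpoints in different components.
R3—R8 (11): add — endpoints in different components.
R5—R9 (11): skip — R9 and R5 already connected.
R3—R5 (12): skip — R5 and R3 already connected.
R5—R7 (12): add — endpoints in different components.
MST edges: R2—R9, R8—R9, R2—R5, R6—R7, R3—R8, R5—R7; total weight 2+5+6+9+11+12 = 45.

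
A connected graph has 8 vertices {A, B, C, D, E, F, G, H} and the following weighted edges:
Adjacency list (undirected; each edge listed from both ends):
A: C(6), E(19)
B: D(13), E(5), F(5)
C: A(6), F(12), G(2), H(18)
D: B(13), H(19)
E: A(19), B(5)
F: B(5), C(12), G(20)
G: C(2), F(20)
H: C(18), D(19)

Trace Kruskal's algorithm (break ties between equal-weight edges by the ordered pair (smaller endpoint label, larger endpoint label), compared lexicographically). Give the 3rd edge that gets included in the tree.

Sort edges by weight, then run Kruskal:
C–G (2): add — endpoints in different components.
B–E (5): add — endpoints in different components.
B–F (5): add — endpoints in different components.
A–C (6): add — endpoints in different components.
C–F (12): add — endpoints in different components.
B–D (13): add — endpoints in different components.
C–H (18): add — endpoints in different components.
The 3rd edge added is B–F.

B-F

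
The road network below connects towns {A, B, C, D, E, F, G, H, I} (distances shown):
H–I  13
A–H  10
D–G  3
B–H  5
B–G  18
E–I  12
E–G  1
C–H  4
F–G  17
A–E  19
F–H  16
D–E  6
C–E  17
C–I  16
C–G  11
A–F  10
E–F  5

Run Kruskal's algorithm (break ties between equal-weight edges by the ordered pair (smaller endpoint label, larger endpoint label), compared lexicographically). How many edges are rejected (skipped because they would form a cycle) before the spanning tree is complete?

Kruskal's algorithm — process edges by increasing weight (ties by edge label):
E–G (1): add — endpoints in different components.
D–G (3): add — endpoints in different components.
C–H (4): add — endpoints in different components.
B–H (5): add — endpoints in different components.
E–F (5): add — endpoints in different components.
D–E (6): skip — D and E already connected.
A–F (10): add — endpoints in different components.
A–H (10): add — endpoints in different components.
C–G (11): skip — C and G already connected.
E–I (12): add — endpoints in different components.
Edges rejected before the tree was complete: 2.

2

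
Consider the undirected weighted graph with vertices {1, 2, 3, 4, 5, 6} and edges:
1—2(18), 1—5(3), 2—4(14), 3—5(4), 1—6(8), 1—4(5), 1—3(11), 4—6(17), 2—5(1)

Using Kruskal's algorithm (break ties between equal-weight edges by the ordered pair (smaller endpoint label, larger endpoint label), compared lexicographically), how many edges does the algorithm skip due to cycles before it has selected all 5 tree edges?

0

Sort edges by weight, then run Kruskal:
2—5 (1): add. Components now {1} {2,5} {3} {4} {6}
1—5 (3): add. Components now {1,2,5} {3} {4} {6}
3—5 (4): add. Components now {1,2,3,5} {4} {6}
1—4 (5): add. Components now {1,2,3,4,5} {6}
1—6 (8): add. Components now {1,2,3,4,5,6}
Edges rejected before the tree was complete: 0.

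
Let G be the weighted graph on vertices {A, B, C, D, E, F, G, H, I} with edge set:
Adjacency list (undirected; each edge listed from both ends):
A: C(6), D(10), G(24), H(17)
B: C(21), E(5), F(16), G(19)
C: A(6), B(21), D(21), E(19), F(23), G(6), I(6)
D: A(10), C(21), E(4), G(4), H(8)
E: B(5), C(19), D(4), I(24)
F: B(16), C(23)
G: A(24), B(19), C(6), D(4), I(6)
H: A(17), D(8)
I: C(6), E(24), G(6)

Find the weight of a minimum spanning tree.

55

Kruskal: consider edges lightest-first.
D–E (4): add — endpoints in different components.
D–G (4): add — endpoints in different components.
B–E (5): add — endpoints in different components.
A–C (6): add — endpoints in different components.
C–G (6): add — endpoints in different components.
C–I (6): add — endpoints in different components.
G–I (6): skip — G and I already connected.
D–H (8): add — endpoints in different components.
A–D (10): skip — A and D already connected.
B–F (16): add — endpoints in different components.
MST edges: D–E, D–G, B–E, A–C, C–G, C–I, D–H, B–F; total weight 4+4+5+6+6+6+8+16 = 55.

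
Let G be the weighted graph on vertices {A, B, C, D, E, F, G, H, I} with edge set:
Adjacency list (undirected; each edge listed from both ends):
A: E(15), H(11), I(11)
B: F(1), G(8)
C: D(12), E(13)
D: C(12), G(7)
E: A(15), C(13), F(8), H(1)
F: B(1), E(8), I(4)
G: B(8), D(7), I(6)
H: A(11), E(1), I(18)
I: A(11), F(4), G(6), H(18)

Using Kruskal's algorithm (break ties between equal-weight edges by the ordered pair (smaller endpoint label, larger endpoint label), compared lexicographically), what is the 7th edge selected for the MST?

Kruskal: consider edges lightest-first.
B F (1): add — endpoints in different components.
E H (1): add — endpoints in different components.
F I (4): add — endpoints in different components.
G I (6): add — endpoints in different components.
D G (7): add — endpoints in different components.
B G (8): skip — B and G already connected.
E F (8): add — endpoints in different components.
A H (11): add — endpoints in different components.
A I (11): skip — A and I already connected.
C D (12): add — endpoints in different components.
The 7th edge added is A H.

A-H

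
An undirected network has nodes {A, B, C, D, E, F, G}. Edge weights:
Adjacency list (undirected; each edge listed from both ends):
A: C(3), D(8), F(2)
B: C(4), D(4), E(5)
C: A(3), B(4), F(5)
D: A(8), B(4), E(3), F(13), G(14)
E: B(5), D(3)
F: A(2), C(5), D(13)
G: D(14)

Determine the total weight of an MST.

30

Sort edges by weight, then run Kruskal:
A—F (2): add — endpoints in different components.
A—C (3): add — endpoints in different components.
D—E (3): add — endpoints in different components.
B—C (4): add — endpoints in different components.
B—D (4): add — endpoints in different components.
B—E (5): skip — B and E already connected.
C—F (5): skip — C and F already connected.
A—D (8): skip — A and D already connected.
D—F (13): skip — D and F already connected.
D—G (14): add — endpoints in different components.
MST edges: A—F, A—C, D—E, B—C, B—D, D—G; total weight 2+3+3+4+4+14 = 30.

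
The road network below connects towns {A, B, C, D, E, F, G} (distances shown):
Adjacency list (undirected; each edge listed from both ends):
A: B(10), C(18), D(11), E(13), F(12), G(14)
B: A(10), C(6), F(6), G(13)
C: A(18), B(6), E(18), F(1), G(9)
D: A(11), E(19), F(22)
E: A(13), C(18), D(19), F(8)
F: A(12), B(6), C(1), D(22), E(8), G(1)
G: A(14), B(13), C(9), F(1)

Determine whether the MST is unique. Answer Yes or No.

Kruskal's algorithm — process edges by increasing weight (ties by edge label):
C–F (1): add. Components now {A} {B} {C,F} {D} {E} {G}
F–G (1): add. Components now {A} {B} {C,F,G} {D} {E}
B–C (6): add. Components now {A} {B,C,F,G} {D} {E}
B–F (6): skip — B and F already connected.
E–F (8): add. Components now {A} {B,C,E,F,G} {D}
C–G (9): skip — C and G already connected.
A–B (10): add. Components now {A,B,C,E,F,G} {D}
A–D (11): add. Components now {A,B,C,D,E,F,G}
Non-tree edge B–F has weight 6, equal to the heaviest edge on its tree cycle — swapping gives another MST of the same weight. Not unique.

No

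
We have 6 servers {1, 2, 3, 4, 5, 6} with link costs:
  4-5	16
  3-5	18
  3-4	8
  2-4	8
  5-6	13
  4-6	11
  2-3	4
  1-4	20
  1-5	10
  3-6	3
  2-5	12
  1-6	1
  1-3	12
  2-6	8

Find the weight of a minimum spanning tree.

Sort edges by weight, then run Kruskal:
1-6 (1): add. Components now {1,6} {2} {3} {4} {5}
3-6 (3): add. Components now {1,3,6} {2} {4} {5}
2-3 (4): add. Components now {1,2,3,6} {4} {5}
2-4 (8): add. Components now {1,2,3,4,6} {5}
2-6 (8): skip — 2 and 6 already connected.
3-4 (8): skip — 3 and 4 already connected.
1-5 (10): add. Components now {1,2,3,4,5,6}
MST edges: 1-6, 3-6, 2-3, 2-4, 1-5; total weight 1+3+4+8+10 = 26.

26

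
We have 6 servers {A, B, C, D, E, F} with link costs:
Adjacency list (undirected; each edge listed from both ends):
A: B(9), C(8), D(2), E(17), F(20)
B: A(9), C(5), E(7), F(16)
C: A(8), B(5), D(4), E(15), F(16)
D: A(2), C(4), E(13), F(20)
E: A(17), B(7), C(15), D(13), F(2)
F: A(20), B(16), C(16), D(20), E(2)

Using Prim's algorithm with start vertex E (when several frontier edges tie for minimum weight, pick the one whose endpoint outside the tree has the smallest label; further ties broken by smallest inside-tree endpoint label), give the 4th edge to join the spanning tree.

C-D

Grow the tree from E using Prim:
Step 1: cheapest edge leaving the tree is E–F (2); add F.
Step 2: cheapest edge leaving the tree is B–E (7); add B.
Step 3: cheapest edge leaving the tree is B–C (5); add C.
Step 4: cheapest edge leaving the tree is C–D (4); add D.
Step 5: cheapest edge leaving the tree is A–D (2); add A.
The 4th edge added is C–D.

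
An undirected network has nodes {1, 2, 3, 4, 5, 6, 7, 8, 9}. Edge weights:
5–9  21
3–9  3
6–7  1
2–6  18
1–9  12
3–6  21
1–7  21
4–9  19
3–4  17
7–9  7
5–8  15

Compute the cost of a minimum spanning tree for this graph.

Sort edges by weight, then run Kruskal:
6–7 (1): add — endpoints in different components.
3–9 (3): add — endpoints in different components.
7–9 (7): add — endpoints in different components.
1–9 (12): add — endpoints in different components.
5–8 (15): add — endpoints in different components.
3–4 (17): add — endpoints in different components.
2–6 (18): add — endpoints in different components.
4–9 (19): skip — 4 and 9 already connected.
1–7 (21): skip — 1 and 7 already connected.
3–6 (21): skip — 3 and 6 already connected.
5–9 (21): add — endpoints in different components.
MST edges: 6–7, 3–9, 7–9, 1–9, 5–8, 3–4, 2–6, 5–9; total weight 1+3+7+12+15+17+18+21 = 94.

94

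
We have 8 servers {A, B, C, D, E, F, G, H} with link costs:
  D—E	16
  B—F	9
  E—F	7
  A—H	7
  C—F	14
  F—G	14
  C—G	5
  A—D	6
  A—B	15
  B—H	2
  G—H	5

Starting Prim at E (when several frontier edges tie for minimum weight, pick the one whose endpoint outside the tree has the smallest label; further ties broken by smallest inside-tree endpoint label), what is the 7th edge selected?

A-D

Grow the tree from E using Prim:
Step 1: frontier [E—F 7, D—E 16] → take E—F (7); add F.
Step 2: frontier [D—E 16, B—F 9, C—F 14, F—G 14] → take B—F (9); add B.
Step 3: frontier [B—H 2, A—B 15, D—E 16, C—F 14, F—G 14] → take B—H (2); add H.
Step 4: frontier [A—B 15, D—E 16, C—F 14, F—G 14, G—H 5, A—H 7] → take G—H (5); add G.
Step 5: frontier [A—B 15, D—E 16, C—F 14, C—G 5, A—H 7] → take C—G (5); add C.
Step 6: frontier [A—B 15, D—E 16, A—H 7] → take A—H (7); add A.
Step 7: frontier [A—D 6, D—E 16] → take A—D (6); add D.
The 7th edge added is A—D.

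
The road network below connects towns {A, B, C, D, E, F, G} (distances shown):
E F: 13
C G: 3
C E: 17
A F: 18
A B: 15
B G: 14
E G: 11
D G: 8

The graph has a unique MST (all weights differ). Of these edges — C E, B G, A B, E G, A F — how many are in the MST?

Sort edges by weight, then run Kruskal:
C G (3): add — endpoints in different components.
D G (8): add — endpoints in different components.
E G (11): add — endpoints in different components.
E F (13): add — endpoints in different components.
B G (14): add — endpoints in different components.
A B (15): add — endpoints in different components.
MST edge set: {C G, D G, E G, E F, B G, A B}.
Of the listed edges, {B G, A B, E G} are in the MST → 3.

3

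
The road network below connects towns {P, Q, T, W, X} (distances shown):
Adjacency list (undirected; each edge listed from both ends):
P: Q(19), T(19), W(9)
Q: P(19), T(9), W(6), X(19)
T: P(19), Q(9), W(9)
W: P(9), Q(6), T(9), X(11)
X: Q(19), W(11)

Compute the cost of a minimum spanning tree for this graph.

Kruskal: consider edges lightest-first.
Q–W (6): add. Components now {Q,W} {X} {P} {T}
P–W (9): add. Components now {P,Q,W} {X} {T}
Q–T (9): add. Components now {P,Q,T,W} {X}
T–W (9): skip — W and T already connected.
W–X (11): add. Components now {P,Q,T,W,X}
MST edges: Q–W, P–W, Q–T, W–X; total weight 6+9+9+11 = 35.

35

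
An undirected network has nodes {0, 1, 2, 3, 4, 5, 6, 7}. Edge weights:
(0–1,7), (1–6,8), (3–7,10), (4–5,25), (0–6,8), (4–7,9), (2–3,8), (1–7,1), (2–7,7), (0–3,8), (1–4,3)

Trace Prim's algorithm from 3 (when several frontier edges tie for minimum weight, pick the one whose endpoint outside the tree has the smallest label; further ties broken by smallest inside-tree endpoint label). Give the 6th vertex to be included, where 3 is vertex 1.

Grow the tree from 3 using Prim:
Step 1: frontier [0–3 8, 2–3 8, 3–7 10] → take 0–3 (8); add 0.
Step 2: frontier [0–1 7, 0–6 8, 2–3 8, 3–7 10] → take 0–1 (7); add 1.
Step 3: frontier [0–6 8, 1–7 1, 1–4 3, 1–6 8, 2–3 8, 3–7 10] → take 1–7 (1); add 7.
Step 4: frontier [0–6 8, 1–4 3, 1–6 8, 2–3 8, 2–7 7, 4–7 9] → take 1–4 (3); add 4.
Step 5: frontier [0–6 8, 1–6 8, 2–3 8, 4–5 25, 2–7 7] → take 2–7 (7); add 2.
Step 6: frontier [0–6 8, 1–6 8, 4–5 25] → take 0–6 (8); add 6.
Step 7: frontier [4–5 25] → take 4–5 (25); add 5.
Vertex order: 3, 0, 1, 7, 4, 2, 6, 5. The 6th vertex is 2.

2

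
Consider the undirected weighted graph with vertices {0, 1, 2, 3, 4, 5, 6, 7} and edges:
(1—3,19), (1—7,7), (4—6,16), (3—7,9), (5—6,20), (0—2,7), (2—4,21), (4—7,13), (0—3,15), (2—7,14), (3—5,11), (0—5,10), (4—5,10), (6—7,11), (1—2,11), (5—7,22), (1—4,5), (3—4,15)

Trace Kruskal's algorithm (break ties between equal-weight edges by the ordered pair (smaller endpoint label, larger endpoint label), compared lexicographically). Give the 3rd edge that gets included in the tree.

1-7

Sort edges by weight, then run Kruskal:
1—4 (5): add — endpoints in different components.
0—2 (7): add — endpoints in different components.
1—7 (7): add — endpoints in different components.
3—7 (9): add — endpoints in different components.
0—5 (10): add — endpoints in different components.
4—5 (10): add — endpoints in different components.
1—2 (11): skip — 1 and 2 already connected.
3—5 (11): skip — 3 and 5 already connected.
6—7 (11): add — endpoints in different components.
The 3rd edge added is 1—7.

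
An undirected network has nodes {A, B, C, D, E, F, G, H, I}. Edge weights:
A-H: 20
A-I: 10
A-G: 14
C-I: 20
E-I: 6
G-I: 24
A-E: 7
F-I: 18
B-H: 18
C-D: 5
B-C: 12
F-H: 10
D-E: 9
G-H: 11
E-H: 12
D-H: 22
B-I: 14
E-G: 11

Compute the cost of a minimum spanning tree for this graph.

Grow the tree from A using Prim:
Step 1: cheapest edge leaving the tree is A-E (7); add E.
Step 2: cheapest edge leaving the tree is E-I (6); add I.
Step 3: cheapest edge leaving the tree is D-E (9); add D.
Step 4: cheapest edge leaving the tree is C-D (5); add C.
Step 5: cheapest edge leaving the tree is E-G (11); add G.
Step 6: cheapest edge leaving the tree is G-H (11); add H.
Step 7: cheapest edge leaving the tree is F-H (10); add F.
Step 8: cheapest edge leaving the tree is B-C (12); add B.
MST edges: A-E, E-I, D-E, C-D, E-G, G-H, F-H, B-C; total weight 7+6+9+5+11+11+10+12 = 71.

71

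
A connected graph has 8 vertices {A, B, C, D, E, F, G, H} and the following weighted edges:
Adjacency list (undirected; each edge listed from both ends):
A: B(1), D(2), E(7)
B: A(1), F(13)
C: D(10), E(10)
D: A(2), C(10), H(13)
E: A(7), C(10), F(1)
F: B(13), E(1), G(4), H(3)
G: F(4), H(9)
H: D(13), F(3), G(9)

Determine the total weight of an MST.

Prim's algorithm from D:
Step 1: frontier [A-D 2, C-D 10, D-H 13] → take A-D (2); add A.
Step 2: frontier [A-B 1, A-E 7, C-D 10, D-H 13] → take A-B (1); add B.
Step 3: frontier [A-E 7, B-F 13, C-D 10, D-H 13] → take A-E (7); add E.
Step 4: frontier [B-F 13, C-D 10, D-H 13, E-F 1, C-E 10] → take E-F (1); add F.
Step 5: frontier [C-D 10, D-H 13, C-E 10, F-H 3, F-G 4] → take F-H (3); add H.
Step 6: frontier [C-D 10, C-E 10, F-G 4, G-H 9] → take F-G (4); add G.
Step 7: frontier [C-D 10, C-E 10] → take C-D (10); add C.
MST edges: A-D, A-B, A-E, E-F, F-H, F-G, C-D; total weight 2+1+7+1+3+4+10 = 28.

28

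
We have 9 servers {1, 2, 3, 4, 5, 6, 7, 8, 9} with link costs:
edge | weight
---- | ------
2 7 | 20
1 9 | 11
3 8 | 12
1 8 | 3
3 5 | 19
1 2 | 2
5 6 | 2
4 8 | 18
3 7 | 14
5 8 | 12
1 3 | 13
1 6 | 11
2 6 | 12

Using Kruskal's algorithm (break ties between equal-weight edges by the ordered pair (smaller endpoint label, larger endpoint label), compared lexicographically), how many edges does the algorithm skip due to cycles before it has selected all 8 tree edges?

3

Kruskal: consider edges lightest-first.
1 2 (2): add — endpoints in different components.
5 6 (2): add — endpoints in different components.
1 8 (3): add — endpoints in different components.
1 6 (11): add — endpoints in different components.
1 9 (11): add — endpoints in different components.
2 6 (12): skip — 2 and 6 already connected.
3 8 (12): add — endpoints in different components.
5 8 (12): skip — 5 and 8 already connected.
1 3 (13): skip — 1 and 3 already connected.
3 7 (14): add — endpoints in different components.
4 8 (18): add — endpoints in different components.
Edges rejected before the tree was complete: 3.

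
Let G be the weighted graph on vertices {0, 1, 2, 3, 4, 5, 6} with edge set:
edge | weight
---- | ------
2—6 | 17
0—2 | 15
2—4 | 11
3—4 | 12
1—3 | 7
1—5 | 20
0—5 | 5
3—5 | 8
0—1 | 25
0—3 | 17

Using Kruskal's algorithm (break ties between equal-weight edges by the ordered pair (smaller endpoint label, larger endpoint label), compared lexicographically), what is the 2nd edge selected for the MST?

Kruskal's algorithm — process edges by increasing weight (ties by edge label):
0—5 (5): add. Components now {0,5} {1} {2} {3} {4} {6}
1—3 (7): add. Components now {0,5} {1,3} {2} {4} {6}
3—5 (8): add. Components now {0,1,3,5} {2} {4} {6}
2—4 (11): add. Components now {0,1,3,5} {2,4} {6}
3—4 (12): add. Components now {0,1,2,3,4,5} {6}
0—2 (15): skip — 0 and 2 already connected.
0—3 (17): skip — 0 and 3 already connected.
2—6 (17): add. Components now {0,1,2,3,4,5,6}
The 2nd edge added is 1—3.

1-3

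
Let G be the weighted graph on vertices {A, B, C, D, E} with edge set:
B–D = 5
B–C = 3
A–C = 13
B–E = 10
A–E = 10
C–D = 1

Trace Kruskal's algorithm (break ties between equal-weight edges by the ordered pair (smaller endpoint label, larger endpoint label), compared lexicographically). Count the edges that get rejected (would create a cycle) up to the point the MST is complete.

1

Kruskal: consider edges lightest-first.
C–D (1): add — endpoints in different components.
B–C (3): add — endpoints in different components.
B–D (5): skip — B and D already connected.
A–E (10): add — endpoints in different components.
B–E (10): add — endpoints in different components.
Edges rejected before the tree was complete: 1.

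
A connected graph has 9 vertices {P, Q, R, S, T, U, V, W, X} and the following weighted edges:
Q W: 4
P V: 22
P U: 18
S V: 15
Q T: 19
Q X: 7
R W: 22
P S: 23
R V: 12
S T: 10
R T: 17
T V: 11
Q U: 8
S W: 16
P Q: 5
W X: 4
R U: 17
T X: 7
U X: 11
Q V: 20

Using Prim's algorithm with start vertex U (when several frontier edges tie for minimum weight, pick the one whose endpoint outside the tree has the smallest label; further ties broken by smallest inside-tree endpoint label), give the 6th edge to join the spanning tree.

S-T

Prim's algorithm from U:
Step 1: cheapest edge leaving the tree is Q U (8); add Q.
Step 2: cheapest edge leaving the tree is Q W (4); add W.
Step 3: cheapest edge leaving the tree is W X (4); add X.
Step 4: cheapest edge leaving the tree is P Q (5); add P.
Step 5: cheapest edge leaving the tree is T X (7); add T.
Step 6: cheapest edge leaving the tree is S T (10); add S.
Step 7: cheapest edge leaving the tree is T V (11); add V.
Step 8: cheapest edge leaving the tree is R V (12); add R.
The 6th edge added is S T.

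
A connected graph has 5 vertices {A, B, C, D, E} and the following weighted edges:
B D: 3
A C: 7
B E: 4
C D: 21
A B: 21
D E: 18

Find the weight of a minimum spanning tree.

Kruskal's algorithm — process edges by increasing weight (ties by edge label):
B D (3): add — endpoints in different components.
B E (4): add — endpoints in different components.
A C (7): add — endpoints in different components.
D E (18): skip — D and E already connected.
A B (21): add — endpoints in different components.
MST edges: B D, B E, A C, A B; total weight 3+4+7+21 = 35.

35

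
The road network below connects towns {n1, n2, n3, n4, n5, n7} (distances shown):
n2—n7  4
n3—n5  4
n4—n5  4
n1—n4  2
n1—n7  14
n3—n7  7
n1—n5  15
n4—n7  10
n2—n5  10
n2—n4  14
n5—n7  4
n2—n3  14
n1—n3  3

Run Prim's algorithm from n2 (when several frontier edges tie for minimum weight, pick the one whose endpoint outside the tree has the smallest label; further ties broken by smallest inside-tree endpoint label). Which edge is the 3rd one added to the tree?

n3-n5

Prim's algorithm from n2:
Step 1: frontier [n2—n7 4, n2—n5 10, n2—n3 14, n2—n4 14] → take n2—n7 (4); add n7.
Step 2: frontier [n2—n5 10, n2—n3 14, n2—n4 14, n5—n7 4, n3—n7 7, n4—n7 10, n1—n7 14] → take n5—n7 (4); add n5.
Step 3: frontier [n2—n3 14, n2—n4 14, n3—n5 4, n4—n5 4, n1—n5 15, n3—n7 7, n4—n7 10, n1—n7 14] → take n3—n5 (4); add n3.
Step 4: frontier [n2—n4 14, n1—n3 3, n4—n5 4, n1—n5 15, n4—n7 10, n1—n7 14] → take n1—n3 (3); add n1.
Step 5: frontier [n1—n4 2, n2—n4 14, n4—n5 4, n4—n7 10] → take n1—n4 (2); add n4.
The 3rd edge added is n3—n5.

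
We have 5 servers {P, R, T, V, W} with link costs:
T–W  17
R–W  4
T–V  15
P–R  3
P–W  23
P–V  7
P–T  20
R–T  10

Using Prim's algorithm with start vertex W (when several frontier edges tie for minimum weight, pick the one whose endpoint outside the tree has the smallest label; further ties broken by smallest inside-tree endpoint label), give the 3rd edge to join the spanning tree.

Prim's algorithm from W:
Step 1: cheapest edge leaving the tree is R–W (4); add R.
Step 2: cheapest edge leaving the tree is P–R (3); add P.
Step 3: cheapest edge leaving the tree is P–V (7); add V.
Step 4: cheapest edge leaving the tree is R–T (10); add T.
The 3rd edge added is P–V.

P-V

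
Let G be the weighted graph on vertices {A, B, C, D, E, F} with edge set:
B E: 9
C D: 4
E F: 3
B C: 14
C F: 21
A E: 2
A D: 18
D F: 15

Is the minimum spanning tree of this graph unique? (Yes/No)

Yes

Sort edges by weight, then run Kruskal:
A E (2): add. Components now {A,E} {B} {C} {D} {F}
E F (3): add. Components now {A,E,F} {B} {C} {D}
C D (4): add. Components now {A,E,F} {B} {C,D}
B E (9): add. Components now {A,B,E,F} {C,D}
B C (14): add. Components now {A,B,C,D,E,F}
Every non-tree edge has weight strictly greater than the heaviest edge on the tree path between its endpoints, so the MST is unique.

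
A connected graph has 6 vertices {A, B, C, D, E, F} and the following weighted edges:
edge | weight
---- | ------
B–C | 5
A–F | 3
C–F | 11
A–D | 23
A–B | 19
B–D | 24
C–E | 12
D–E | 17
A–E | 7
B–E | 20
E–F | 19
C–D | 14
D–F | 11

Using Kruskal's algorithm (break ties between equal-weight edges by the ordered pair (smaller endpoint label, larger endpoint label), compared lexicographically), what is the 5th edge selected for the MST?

Sort edges by weight, then run Kruskal:
A–F (3): add — endpoints in different components.
B–C (5): add — endpoints in different components.
A–E (7): add — endpoints in different components.
C–F (11): add — endpoints in different components.
D–F (11): add — endpoints in different components.
The 5th edge added is D–F.

D-F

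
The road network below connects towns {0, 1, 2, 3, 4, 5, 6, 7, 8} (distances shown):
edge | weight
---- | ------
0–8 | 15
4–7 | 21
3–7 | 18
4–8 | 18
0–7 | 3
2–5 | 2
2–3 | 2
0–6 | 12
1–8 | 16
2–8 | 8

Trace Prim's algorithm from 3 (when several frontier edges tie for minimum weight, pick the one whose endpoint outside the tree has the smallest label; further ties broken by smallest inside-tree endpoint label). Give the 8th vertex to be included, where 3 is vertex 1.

1

Prim's algorithm from 3:
Step 1: cheapest edge leaving the tree is 2–3 (2); add 2.
Step 2: cheapest edge leaving the tree is 2–5 (2); add 5.
Step 3: cheapest edge leaving the tree is 2–8 (8); add 8.
Step 4: cheapest edge leaving the tree is 0–8 (15); add 0.
Step 5: cheapest edge leaving the tree is 0–7 (3); add 7.
Step 6: cheapest edge leaving the tree is 0–6 (12); add 6.
Step 7: cheapest edge leaving the tree is 1–8 (16); add 1.
Step 8: cheapest edge leaving the tree is 4–8 (18); add 4.
Vertex order: 3, 2, 5, 8, 0, 7, 6, 1, 4. The 8th vertex is 1.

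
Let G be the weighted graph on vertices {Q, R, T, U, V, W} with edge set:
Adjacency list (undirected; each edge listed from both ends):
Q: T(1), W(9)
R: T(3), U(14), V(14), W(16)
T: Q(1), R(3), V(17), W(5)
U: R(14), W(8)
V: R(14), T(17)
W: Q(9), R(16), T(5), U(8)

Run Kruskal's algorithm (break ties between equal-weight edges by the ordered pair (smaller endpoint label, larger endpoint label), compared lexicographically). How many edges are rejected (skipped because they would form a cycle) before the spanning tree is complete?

Sort edges by weight, then run Kruskal:
Q—T (1): add — endpoints in different components.
R—T (3): add — endpoints in different components.
T—W (5): add — endpoints in different components.
U—W (8): add — endpoints in different components.
Q—W (9): skip — W and Q already connected.
R—U (14): skip — R and U already connected.
R—V (14): add — endpoints in different components.
Edges rejected before the tree was complete: 2.

2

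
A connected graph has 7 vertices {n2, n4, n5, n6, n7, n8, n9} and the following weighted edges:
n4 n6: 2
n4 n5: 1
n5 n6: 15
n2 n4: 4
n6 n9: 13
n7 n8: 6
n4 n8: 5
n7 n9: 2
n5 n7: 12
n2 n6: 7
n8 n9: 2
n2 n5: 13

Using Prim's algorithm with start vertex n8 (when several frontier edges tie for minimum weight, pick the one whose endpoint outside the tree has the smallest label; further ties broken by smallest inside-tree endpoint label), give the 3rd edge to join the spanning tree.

n4-n8

Prim, starting at n8.
Step 1: cheapest edge leaving the tree is n8 n9 (2); add n9.
Step 2: cheapest edge leaving the tree is n7 n9 (2); add n7.
Step 3: cheapest edge leaving the tree is n4 n8 (5); add n4.
Step 4: cheapest edge leaving the tree is n4 n5 (1); add n5.
Step 5: cheapest edge leaving the tree is n4 n6 (2); add n6.
Step 6: cheapest edge leaving the tree is n2 n4 (4); add n2.
The 3rd edge added is n4 n8.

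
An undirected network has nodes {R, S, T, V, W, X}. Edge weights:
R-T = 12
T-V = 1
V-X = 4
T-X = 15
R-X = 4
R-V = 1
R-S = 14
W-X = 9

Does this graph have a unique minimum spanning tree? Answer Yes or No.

No

Kruskal: consider edges lightest-first.
R-V (1): add. Components now {X} {W} {R,V} {T} {S}
T-V (1): add. Components now {X} {W} {R,T,V} {S}
R-X (4): add. Components now {R,T,V,X} {W} {S}
V-X (4): skip — X and V already connected.
W-X (9): add. Components now {R,T,V,W,X} {S}
R-T (12): skip — R and T already connected.
R-S (14): add. Components now {R,S,T,V,W,X}
Non-tree edge V-X has weight 4, equal to the heaviest edge on its tree cycle — swapping gives another MST of the same weight. Not unique.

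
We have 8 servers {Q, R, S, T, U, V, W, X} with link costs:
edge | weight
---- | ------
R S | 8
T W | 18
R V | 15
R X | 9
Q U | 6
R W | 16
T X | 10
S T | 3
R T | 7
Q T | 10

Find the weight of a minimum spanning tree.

66

Grow the tree from W using Prim:
Step 1: cheapest edge leaving the tree is R W (16); add R.
Step 2: cheapest edge leaving the tree is R T (7); add T.
Step 3: cheapest edge leaving the tree is S T (3); add S.
Step 4: cheapest edge leaving the tree is R X (9); add X.
Step 5: cheapest edge leaving the tree is Q T (10); add Q.
Step 6: cheapest edge leaving the tree is Q U (6); add U.
Step 7: cheapest edge leaving the tree is R V (15); add V.
MST edges: R W, R T, S T, R X, Q T, Q U, R V; total weight 16+7+3+9+10+6+15 = 66.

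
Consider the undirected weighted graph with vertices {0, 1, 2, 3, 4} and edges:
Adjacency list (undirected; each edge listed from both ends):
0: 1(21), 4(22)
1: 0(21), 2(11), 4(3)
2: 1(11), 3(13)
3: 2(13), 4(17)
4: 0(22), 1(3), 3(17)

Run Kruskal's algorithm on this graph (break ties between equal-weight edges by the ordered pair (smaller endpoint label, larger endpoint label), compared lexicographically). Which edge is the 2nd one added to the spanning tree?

1-2

Sort edges by weight, then run Kruskal:
1—4 (3): add — endpoints in different components.
1—2 (11): add — endpoints in different components.
2—3 (13): add — endpoints in different components.
3—4 (17): skip — 3 and 4 already connected.
0—1 (21): add — endpoints in different components.
The 2nd edge added is 1—2.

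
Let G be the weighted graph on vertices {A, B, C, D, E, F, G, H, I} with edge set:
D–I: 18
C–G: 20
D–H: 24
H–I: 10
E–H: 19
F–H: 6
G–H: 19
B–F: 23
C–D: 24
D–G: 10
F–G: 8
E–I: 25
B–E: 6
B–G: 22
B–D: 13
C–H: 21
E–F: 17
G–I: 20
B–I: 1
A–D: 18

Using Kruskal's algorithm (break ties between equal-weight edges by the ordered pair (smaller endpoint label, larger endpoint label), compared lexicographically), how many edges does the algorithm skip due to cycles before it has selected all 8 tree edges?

Sort edges by weight, then run Kruskal:
B–I (1): add — endpoints in different components.
B–E (6): add — endpoints in different components.
F–H (6): add — endpoints in different components.
F–G (8): add — endpoints in different components.
D–G (10): add — endpoints in different components.
H–I (10): add — endpoints in different components.
B–D (13): skip — B and D already connected.
E–F (17): skip — E and F already connected.
A–D (18): add — endpoints in different components.
D–I (18): skip — D and I already connected.
E–H (19): skip — E and H already connected.
G–H (19): skip — G and H already connected.
C–G (20): add — endpoints in different components.
Edges rejected before the tree was complete: 5.

5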